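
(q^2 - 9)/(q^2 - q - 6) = (q + 3)/(q + 2)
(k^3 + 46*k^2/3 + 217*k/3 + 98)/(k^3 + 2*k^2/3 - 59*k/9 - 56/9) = 3*(k^2 + 13*k + 42)/(3*k^2 - 5*k - 8)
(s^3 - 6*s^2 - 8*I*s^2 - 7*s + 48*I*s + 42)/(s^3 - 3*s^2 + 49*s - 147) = (s^2 - s*(6 + I) + 6*I)/(s^2 + s*(-3 + 7*I) - 21*I)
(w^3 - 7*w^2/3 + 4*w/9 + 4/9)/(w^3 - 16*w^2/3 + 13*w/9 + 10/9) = (w - 2)/(w - 5)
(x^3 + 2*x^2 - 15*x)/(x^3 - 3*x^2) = (x + 5)/x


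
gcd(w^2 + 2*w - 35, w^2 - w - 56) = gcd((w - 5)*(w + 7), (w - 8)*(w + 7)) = w + 7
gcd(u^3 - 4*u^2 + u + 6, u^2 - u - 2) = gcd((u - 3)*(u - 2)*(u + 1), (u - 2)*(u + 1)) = u^2 - u - 2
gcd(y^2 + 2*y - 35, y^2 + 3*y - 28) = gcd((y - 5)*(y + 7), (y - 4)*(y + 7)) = y + 7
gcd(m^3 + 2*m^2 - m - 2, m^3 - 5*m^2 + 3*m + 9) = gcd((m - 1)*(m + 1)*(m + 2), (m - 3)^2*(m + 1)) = m + 1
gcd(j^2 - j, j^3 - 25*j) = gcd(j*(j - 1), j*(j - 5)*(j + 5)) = j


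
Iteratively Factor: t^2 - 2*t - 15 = (t - 5)*(t + 3)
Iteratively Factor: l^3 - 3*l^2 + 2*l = (l - 2)*(l^2 - l) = (l - 2)*(l - 1)*(l)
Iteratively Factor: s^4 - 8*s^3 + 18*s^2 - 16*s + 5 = (s - 1)*(s^3 - 7*s^2 + 11*s - 5) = (s - 1)^2*(s^2 - 6*s + 5) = (s - 1)^3*(s - 5)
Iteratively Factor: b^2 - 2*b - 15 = (b + 3)*(b - 5)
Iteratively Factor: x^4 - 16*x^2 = (x)*(x^3 - 16*x) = x*(x - 4)*(x^2 + 4*x) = x*(x - 4)*(x + 4)*(x)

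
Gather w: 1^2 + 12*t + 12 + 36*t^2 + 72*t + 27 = 36*t^2 + 84*t + 40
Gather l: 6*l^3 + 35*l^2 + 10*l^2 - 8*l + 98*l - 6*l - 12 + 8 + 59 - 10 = 6*l^3 + 45*l^2 + 84*l + 45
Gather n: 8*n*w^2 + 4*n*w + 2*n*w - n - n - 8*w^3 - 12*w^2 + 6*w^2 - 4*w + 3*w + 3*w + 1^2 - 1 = n*(8*w^2 + 6*w - 2) - 8*w^3 - 6*w^2 + 2*w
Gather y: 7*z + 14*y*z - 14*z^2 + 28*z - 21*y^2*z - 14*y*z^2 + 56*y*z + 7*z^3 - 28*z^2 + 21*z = -21*y^2*z + y*(-14*z^2 + 70*z) + 7*z^3 - 42*z^2 + 56*z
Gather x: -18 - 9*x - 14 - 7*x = -16*x - 32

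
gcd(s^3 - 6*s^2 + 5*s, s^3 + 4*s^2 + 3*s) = s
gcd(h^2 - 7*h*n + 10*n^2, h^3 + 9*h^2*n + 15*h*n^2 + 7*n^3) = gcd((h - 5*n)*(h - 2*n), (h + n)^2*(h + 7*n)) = 1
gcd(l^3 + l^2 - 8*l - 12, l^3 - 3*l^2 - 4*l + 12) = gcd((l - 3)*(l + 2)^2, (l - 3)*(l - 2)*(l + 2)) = l^2 - l - 6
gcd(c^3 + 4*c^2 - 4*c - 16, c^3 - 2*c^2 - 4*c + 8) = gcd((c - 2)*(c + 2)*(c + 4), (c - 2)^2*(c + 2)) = c^2 - 4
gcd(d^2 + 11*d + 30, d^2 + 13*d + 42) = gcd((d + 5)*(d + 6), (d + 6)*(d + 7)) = d + 6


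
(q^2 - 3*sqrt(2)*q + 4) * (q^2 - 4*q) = q^4 - 3*sqrt(2)*q^3 - 4*q^3 + 4*q^2 + 12*sqrt(2)*q^2 - 16*q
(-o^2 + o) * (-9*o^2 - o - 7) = 9*o^4 - 8*o^3 + 6*o^2 - 7*o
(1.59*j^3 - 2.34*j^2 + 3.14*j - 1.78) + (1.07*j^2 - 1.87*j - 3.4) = 1.59*j^3 - 1.27*j^2 + 1.27*j - 5.18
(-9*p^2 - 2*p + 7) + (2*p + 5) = 12 - 9*p^2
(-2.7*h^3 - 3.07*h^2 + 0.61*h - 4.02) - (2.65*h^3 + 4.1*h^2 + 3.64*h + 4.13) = -5.35*h^3 - 7.17*h^2 - 3.03*h - 8.15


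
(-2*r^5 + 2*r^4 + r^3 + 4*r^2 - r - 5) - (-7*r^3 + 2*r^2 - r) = -2*r^5 + 2*r^4 + 8*r^3 + 2*r^2 - 5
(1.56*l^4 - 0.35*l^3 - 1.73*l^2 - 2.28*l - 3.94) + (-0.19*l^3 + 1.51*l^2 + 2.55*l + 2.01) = 1.56*l^4 - 0.54*l^3 - 0.22*l^2 + 0.27*l - 1.93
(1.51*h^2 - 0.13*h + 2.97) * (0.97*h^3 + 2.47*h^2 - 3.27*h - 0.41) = 1.4647*h^5 + 3.6036*h^4 - 2.3779*h^3 + 7.1419*h^2 - 9.6586*h - 1.2177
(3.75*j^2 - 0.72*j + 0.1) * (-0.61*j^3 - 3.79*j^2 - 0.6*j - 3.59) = -2.2875*j^5 - 13.7733*j^4 + 0.4178*j^3 - 13.4095*j^2 + 2.5248*j - 0.359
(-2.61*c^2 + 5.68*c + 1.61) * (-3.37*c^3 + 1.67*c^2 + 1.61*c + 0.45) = 8.7957*c^5 - 23.5003*c^4 - 0.142200000000001*c^3 + 10.659*c^2 + 5.1481*c + 0.7245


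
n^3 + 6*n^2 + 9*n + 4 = (n + 1)^2*(n + 4)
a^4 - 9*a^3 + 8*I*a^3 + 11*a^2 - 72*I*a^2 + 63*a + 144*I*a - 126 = (a - 6)*(a - 3)*(a + I)*(a + 7*I)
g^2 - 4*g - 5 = (g - 5)*(g + 1)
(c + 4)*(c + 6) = c^2 + 10*c + 24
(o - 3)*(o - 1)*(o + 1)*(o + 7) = o^4 + 4*o^3 - 22*o^2 - 4*o + 21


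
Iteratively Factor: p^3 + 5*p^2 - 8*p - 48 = (p + 4)*(p^2 + p - 12) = (p + 4)^2*(p - 3)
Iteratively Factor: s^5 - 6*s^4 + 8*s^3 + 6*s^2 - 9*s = (s - 3)*(s^4 - 3*s^3 - s^2 + 3*s) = (s - 3)^2*(s^3 - s) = (s - 3)^2*(s + 1)*(s^2 - s) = (s - 3)^2*(s - 1)*(s + 1)*(s)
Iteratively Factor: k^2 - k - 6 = (k - 3)*(k + 2)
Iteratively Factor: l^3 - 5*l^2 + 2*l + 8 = (l - 2)*(l^2 - 3*l - 4) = (l - 2)*(l + 1)*(l - 4)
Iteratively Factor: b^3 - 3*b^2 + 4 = (b - 2)*(b^2 - b - 2) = (b - 2)*(b + 1)*(b - 2)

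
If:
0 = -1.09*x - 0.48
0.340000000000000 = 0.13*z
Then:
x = -0.44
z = 2.62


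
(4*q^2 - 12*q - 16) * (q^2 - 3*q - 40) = 4*q^4 - 24*q^3 - 140*q^2 + 528*q + 640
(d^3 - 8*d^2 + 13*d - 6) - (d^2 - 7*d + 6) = d^3 - 9*d^2 + 20*d - 12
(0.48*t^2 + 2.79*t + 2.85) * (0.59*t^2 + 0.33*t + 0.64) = 0.2832*t^4 + 1.8045*t^3 + 2.9094*t^2 + 2.7261*t + 1.824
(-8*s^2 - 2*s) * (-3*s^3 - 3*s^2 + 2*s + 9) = 24*s^5 + 30*s^4 - 10*s^3 - 76*s^2 - 18*s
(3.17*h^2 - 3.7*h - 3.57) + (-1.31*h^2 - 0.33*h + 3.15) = 1.86*h^2 - 4.03*h - 0.42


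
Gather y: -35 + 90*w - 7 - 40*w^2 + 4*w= -40*w^2 + 94*w - 42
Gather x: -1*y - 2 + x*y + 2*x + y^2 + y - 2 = x*(y + 2) + y^2 - 4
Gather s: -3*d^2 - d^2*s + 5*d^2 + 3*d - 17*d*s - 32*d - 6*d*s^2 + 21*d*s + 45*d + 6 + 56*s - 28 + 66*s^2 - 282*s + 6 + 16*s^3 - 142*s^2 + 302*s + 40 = 2*d^2 + 16*d + 16*s^3 + s^2*(-6*d - 76) + s*(-d^2 + 4*d + 76) + 24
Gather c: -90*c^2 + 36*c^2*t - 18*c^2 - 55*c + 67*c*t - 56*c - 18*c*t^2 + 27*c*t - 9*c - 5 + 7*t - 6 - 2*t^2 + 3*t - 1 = c^2*(36*t - 108) + c*(-18*t^2 + 94*t - 120) - 2*t^2 + 10*t - 12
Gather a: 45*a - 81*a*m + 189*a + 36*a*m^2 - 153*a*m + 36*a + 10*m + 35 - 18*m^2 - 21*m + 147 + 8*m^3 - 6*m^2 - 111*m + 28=a*(36*m^2 - 234*m + 270) + 8*m^3 - 24*m^2 - 122*m + 210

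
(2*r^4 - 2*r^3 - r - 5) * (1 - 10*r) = -20*r^5 + 22*r^4 - 2*r^3 + 10*r^2 + 49*r - 5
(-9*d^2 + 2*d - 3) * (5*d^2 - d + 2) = -45*d^4 + 19*d^3 - 35*d^2 + 7*d - 6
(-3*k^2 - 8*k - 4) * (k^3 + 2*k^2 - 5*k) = -3*k^5 - 14*k^4 - 5*k^3 + 32*k^2 + 20*k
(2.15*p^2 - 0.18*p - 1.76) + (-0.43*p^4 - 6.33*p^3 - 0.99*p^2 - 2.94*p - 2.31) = -0.43*p^4 - 6.33*p^3 + 1.16*p^2 - 3.12*p - 4.07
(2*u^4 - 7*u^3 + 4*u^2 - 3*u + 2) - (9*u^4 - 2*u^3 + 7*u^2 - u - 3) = -7*u^4 - 5*u^3 - 3*u^2 - 2*u + 5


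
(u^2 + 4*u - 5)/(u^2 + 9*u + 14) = (u^2 + 4*u - 5)/(u^2 + 9*u + 14)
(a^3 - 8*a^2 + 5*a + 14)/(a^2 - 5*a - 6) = (a^2 - 9*a + 14)/(a - 6)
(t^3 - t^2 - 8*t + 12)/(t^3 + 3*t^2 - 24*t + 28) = (t + 3)/(t + 7)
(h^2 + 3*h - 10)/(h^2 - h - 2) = (h + 5)/(h + 1)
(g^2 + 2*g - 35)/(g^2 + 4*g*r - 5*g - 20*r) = (g + 7)/(g + 4*r)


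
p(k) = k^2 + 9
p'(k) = 2*k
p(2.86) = 17.18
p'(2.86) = 5.72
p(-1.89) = 12.57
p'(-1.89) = -3.78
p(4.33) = 27.75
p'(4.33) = 8.66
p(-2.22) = 13.93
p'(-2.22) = -4.44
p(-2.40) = 14.76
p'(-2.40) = -4.80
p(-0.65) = 9.42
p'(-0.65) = -1.30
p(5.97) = 44.64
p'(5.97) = 11.94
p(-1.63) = 11.66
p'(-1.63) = -3.26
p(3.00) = 18.00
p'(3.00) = 6.00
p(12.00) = 153.00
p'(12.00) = 24.00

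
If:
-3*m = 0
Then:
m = 0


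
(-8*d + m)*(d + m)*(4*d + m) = -32*d^3 - 36*d^2*m - 3*d*m^2 + m^3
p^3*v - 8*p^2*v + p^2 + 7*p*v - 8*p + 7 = (p - 7)*(p - 1)*(p*v + 1)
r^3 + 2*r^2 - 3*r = r*(r - 1)*(r + 3)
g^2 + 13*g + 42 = (g + 6)*(g + 7)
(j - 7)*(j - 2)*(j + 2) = j^3 - 7*j^2 - 4*j + 28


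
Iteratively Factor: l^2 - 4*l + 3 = (l - 3)*(l - 1)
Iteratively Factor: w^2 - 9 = (w + 3)*(w - 3)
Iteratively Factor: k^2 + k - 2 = (k + 2)*(k - 1)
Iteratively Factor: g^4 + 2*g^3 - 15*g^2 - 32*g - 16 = (g + 1)*(g^3 + g^2 - 16*g - 16) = (g + 1)^2*(g^2 - 16) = (g - 4)*(g + 1)^2*(g + 4)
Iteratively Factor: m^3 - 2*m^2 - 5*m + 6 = (m + 2)*(m^2 - 4*m + 3) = (m - 3)*(m + 2)*(m - 1)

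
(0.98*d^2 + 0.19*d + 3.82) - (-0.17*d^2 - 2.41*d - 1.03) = 1.15*d^2 + 2.6*d + 4.85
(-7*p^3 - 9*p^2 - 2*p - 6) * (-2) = 14*p^3 + 18*p^2 + 4*p + 12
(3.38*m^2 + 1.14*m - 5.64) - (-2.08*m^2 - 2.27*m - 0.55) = 5.46*m^2 + 3.41*m - 5.09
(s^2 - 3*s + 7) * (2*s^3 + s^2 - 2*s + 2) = 2*s^5 - 5*s^4 + 9*s^3 + 15*s^2 - 20*s + 14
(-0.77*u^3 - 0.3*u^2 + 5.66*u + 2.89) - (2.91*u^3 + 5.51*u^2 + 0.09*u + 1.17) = -3.68*u^3 - 5.81*u^2 + 5.57*u + 1.72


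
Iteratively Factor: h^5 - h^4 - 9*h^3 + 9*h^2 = (h)*(h^4 - h^3 - 9*h^2 + 9*h) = h*(h - 1)*(h^3 - 9*h) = h^2*(h - 1)*(h^2 - 9) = h^2*(h - 1)*(h + 3)*(h - 3)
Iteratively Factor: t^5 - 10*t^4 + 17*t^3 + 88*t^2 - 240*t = (t)*(t^4 - 10*t^3 + 17*t^2 + 88*t - 240) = t*(t - 4)*(t^3 - 6*t^2 - 7*t + 60) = t*(t - 4)*(t + 3)*(t^2 - 9*t + 20) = t*(t - 4)^2*(t + 3)*(t - 5)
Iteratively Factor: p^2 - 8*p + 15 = (p - 3)*(p - 5)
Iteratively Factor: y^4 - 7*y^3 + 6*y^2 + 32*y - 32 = (y + 2)*(y^3 - 9*y^2 + 24*y - 16) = (y - 4)*(y + 2)*(y^2 - 5*y + 4) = (y - 4)^2*(y + 2)*(y - 1)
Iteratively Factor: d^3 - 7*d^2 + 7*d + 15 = (d - 3)*(d^2 - 4*d - 5) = (d - 5)*(d - 3)*(d + 1)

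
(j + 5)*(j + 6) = j^2 + 11*j + 30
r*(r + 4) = r^2 + 4*r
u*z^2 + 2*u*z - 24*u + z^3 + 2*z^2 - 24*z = (u + z)*(z - 4)*(z + 6)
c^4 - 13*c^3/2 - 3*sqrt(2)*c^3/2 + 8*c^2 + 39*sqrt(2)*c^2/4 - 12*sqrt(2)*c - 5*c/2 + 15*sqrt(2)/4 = (c - 5)*(c - 1)*(c - 1/2)*(c - 3*sqrt(2)/2)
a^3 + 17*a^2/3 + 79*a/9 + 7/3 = (a + 1/3)*(a + 7/3)*(a + 3)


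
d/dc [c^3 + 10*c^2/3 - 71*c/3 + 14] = 3*c^2 + 20*c/3 - 71/3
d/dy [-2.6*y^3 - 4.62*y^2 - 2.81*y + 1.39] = -7.8*y^2 - 9.24*y - 2.81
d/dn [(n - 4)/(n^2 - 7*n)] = (-n^2 + 8*n - 28)/(n^2*(n^2 - 14*n + 49))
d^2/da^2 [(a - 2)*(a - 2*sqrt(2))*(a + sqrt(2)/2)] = 6*a - 3*sqrt(2) - 4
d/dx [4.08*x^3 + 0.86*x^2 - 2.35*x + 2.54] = 12.24*x^2 + 1.72*x - 2.35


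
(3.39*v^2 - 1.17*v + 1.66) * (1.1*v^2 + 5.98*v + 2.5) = 3.729*v^4 + 18.9852*v^3 + 3.3044*v^2 + 7.0018*v + 4.15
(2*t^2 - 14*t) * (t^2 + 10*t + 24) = 2*t^4 + 6*t^3 - 92*t^2 - 336*t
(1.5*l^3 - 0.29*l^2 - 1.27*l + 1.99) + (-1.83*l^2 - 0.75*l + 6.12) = 1.5*l^3 - 2.12*l^2 - 2.02*l + 8.11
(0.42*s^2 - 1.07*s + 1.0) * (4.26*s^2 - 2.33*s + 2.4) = 1.7892*s^4 - 5.5368*s^3 + 7.7611*s^2 - 4.898*s + 2.4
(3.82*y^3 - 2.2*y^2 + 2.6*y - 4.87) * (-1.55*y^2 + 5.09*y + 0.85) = -5.921*y^5 + 22.8538*y^4 - 11.981*y^3 + 18.9125*y^2 - 22.5783*y - 4.1395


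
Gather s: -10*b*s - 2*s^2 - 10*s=-2*s^2 + s*(-10*b - 10)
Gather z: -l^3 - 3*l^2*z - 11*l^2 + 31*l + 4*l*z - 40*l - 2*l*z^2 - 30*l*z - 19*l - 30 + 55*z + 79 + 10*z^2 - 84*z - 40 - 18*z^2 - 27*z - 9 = -l^3 - 11*l^2 - 28*l + z^2*(-2*l - 8) + z*(-3*l^2 - 26*l - 56)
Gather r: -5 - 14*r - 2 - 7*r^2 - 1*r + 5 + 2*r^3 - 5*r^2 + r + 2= 2*r^3 - 12*r^2 - 14*r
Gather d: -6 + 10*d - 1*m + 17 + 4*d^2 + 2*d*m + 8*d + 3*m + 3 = 4*d^2 + d*(2*m + 18) + 2*m + 14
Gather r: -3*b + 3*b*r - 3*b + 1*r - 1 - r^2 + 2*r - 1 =-6*b - r^2 + r*(3*b + 3) - 2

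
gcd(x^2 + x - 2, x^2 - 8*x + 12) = 1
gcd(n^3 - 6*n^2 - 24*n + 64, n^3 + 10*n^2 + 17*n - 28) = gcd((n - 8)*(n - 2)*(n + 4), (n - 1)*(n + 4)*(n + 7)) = n + 4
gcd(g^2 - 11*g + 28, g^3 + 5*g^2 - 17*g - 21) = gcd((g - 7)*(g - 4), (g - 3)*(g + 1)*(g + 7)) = 1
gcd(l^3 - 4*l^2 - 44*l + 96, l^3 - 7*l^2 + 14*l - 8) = l - 2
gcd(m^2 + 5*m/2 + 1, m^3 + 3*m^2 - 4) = m + 2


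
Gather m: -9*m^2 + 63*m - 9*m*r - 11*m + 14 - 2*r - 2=-9*m^2 + m*(52 - 9*r) - 2*r + 12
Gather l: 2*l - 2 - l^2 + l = -l^2 + 3*l - 2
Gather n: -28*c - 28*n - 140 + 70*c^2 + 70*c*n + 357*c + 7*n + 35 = 70*c^2 + 329*c + n*(70*c - 21) - 105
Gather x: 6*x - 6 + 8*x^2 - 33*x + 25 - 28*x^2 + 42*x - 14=-20*x^2 + 15*x + 5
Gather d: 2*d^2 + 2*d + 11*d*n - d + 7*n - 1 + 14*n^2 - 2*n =2*d^2 + d*(11*n + 1) + 14*n^2 + 5*n - 1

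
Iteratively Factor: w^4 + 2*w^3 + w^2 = (w)*(w^3 + 2*w^2 + w) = w*(w + 1)*(w^2 + w) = w^2*(w + 1)*(w + 1)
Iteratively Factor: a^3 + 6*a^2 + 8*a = (a + 4)*(a^2 + 2*a) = a*(a + 4)*(a + 2)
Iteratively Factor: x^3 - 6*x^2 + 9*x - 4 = (x - 4)*(x^2 - 2*x + 1) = (x - 4)*(x - 1)*(x - 1)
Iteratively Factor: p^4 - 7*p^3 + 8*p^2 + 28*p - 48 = (p - 3)*(p^3 - 4*p^2 - 4*p + 16) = (p - 3)*(p + 2)*(p^2 - 6*p + 8) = (p - 3)*(p - 2)*(p + 2)*(p - 4)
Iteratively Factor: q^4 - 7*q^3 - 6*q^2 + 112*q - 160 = (q + 4)*(q^3 - 11*q^2 + 38*q - 40) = (q - 2)*(q + 4)*(q^2 - 9*q + 20) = (q - 5)*(q - 2)*(q + 4)*(q - 4)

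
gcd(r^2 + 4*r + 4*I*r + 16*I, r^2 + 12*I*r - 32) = r + 4*I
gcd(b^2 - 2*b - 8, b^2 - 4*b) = b - 4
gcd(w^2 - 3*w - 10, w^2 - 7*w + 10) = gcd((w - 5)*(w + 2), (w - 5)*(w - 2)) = w - 5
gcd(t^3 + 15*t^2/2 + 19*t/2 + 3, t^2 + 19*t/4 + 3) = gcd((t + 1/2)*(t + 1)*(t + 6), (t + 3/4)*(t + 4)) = 1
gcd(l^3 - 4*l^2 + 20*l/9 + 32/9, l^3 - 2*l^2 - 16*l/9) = l^2 - 2*l - 16/9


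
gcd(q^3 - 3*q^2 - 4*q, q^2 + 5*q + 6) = 1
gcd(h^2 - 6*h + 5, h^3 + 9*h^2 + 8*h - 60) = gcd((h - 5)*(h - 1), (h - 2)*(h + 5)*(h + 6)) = 1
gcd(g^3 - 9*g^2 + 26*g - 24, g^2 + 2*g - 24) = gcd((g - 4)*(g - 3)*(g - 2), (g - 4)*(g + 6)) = g - 4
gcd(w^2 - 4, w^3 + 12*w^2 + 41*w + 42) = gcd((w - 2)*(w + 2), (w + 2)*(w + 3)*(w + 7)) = w + 2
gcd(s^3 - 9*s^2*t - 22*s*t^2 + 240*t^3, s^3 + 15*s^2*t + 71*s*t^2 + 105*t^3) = s + 5*t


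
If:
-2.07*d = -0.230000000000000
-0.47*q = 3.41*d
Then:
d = 0.11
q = -0.81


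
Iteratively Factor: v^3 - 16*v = (v + 4)*(v^2 - 4*v) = (v - 4)*(v + 4)*(v)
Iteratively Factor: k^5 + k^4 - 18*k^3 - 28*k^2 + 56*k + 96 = (k - 2)*(k^4 + 3*k^3 - 12*k^2 - 52*k - 48) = (k - 2)*(k + 2)*(k^3 + k^2 - 14*k - 24) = (k - 2)*(k + 2)^2*(k^2 - k - 12) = (k - 4)*(k - 2)*(k + 2)^2*(k + 3)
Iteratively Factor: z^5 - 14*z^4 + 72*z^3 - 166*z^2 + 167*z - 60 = (z - 1)*(z^4 - 13*z^3 + 59*z^2 - 107*z + 60) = (z - 5)*(z - 1)*(z^3 - 8*z^2 + 19*z - 12) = (z - 5)*(z - 1)^2*(z^2 - 7*z + 12) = (z - 5)*(z - 3)*(z - 1)^2*(z - 4)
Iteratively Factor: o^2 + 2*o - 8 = (o + 4)*(o - 2)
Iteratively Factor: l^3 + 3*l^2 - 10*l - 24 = (l + 2)*(l^2 + l - 12) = (l + 2)*(l + 4)*(l - 3)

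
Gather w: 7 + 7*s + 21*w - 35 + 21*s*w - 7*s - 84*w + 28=w*(21*s - 63)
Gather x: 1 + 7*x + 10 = 7*x + 11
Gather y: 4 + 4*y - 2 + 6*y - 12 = 10*y - 10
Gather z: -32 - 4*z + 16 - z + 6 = -5*z - 10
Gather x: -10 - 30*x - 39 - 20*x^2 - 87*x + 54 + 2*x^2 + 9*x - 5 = -18*x^2 - 108*x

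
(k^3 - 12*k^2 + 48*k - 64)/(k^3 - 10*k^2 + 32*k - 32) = (k - 4)/(k - 2)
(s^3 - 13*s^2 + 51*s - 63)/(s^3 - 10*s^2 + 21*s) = (s - 3)/s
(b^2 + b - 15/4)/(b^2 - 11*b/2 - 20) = (b - 3/2)/(b - 8)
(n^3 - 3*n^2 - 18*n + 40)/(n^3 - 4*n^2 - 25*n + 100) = (n^2 + 2*n - 8)/(n^2 + n - 20)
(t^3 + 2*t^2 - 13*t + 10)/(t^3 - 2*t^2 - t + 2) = (t + 5)/(t + 1)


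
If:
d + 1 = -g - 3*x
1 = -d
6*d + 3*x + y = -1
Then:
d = -1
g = y - 5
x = 5/3 - y/3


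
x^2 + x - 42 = (x - 6)*(x + 7)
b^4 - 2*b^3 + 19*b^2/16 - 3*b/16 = b*(b - 1)*(b - 3/4)*(b - 1/4)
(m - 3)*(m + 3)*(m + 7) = m^3 + 7*m^2 - 9*m - 63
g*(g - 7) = g^2 - 7*g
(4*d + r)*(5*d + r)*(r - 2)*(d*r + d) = 20*d^3*r^2 - 20*d^3*r - 40*d^3 + 9*d^2*r^3 - 9*d^2*r^2 - 18*d^2*r + d*r^4 - d*r^3 - 2*d*r^2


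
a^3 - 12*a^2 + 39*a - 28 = (a - 7)*(a - 4)*(a - 1)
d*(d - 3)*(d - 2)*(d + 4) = d^4 - d^3 - 14*d^2 + 24*d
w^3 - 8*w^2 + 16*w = w*(w - 4)^2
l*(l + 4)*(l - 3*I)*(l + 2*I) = l^4 + 4*l^3 - I*l^3 + 6*l^2 - 4*I*l^2 + 24*l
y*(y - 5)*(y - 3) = y^3 - 8*y^2 + 15*y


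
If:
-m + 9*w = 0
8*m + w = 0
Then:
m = 0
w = 0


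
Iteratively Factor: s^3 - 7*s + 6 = (s - 1)*(s^2 + s - 6) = (s - 2)*(s - 1)*(s + 3)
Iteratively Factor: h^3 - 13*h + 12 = (h - 1)*(h^2 + h - 12) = (h - 1)*(h + 4)*(h - 3)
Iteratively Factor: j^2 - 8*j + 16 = (j - 4)*(j - 4)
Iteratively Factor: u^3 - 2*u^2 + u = (u)*(u^2 - 2*u + 1) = u*(u - 1)*(u - 1)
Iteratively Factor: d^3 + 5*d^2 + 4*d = (d)*(d^2 + 5*d + 4) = d*(d + 1)*(d + 4)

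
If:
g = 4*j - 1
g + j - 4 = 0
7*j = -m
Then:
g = 3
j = 1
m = -7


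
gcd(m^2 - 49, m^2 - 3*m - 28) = m - 7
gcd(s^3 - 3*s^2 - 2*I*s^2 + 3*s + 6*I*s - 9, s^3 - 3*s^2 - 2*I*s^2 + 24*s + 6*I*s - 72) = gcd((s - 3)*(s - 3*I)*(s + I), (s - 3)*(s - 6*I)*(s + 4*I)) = s - 3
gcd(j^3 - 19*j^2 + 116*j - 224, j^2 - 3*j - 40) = j - 8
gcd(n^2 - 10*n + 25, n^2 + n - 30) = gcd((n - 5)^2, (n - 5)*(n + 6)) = n - 5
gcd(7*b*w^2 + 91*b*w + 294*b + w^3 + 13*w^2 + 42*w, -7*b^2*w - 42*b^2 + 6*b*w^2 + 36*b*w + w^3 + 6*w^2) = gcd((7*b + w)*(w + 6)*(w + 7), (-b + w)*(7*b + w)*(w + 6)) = 7*b*w + 42*b + w^2 + 6*w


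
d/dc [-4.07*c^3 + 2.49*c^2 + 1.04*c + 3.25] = -12.21*c^2 + 4.98*c + 1.04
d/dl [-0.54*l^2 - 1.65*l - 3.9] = -1.08*l - 1.65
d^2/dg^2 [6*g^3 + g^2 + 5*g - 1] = 36*g + 2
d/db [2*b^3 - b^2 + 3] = 2*b*(3*b - 1)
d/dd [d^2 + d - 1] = 2*d + 1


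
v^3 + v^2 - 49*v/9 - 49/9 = (v - 7/3)*(v + 1)*(v + 7/3)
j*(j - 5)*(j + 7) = j^3 + 2*j^2 - 35*j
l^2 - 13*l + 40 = (l - 8)*(l - 5)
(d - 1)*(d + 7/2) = d^2 + 5*d/2 - 7/2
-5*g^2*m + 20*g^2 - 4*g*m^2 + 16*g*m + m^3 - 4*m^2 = (-5*g + m)*(g + m)*(m - 4)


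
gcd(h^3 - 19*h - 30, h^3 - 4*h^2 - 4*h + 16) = h + 2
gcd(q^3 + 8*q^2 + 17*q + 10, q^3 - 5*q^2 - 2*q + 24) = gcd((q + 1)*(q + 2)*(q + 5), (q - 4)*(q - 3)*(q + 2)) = q + 2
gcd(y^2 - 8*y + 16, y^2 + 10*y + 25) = 1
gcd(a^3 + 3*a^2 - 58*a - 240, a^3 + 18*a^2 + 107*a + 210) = a^2 + 11*a + 30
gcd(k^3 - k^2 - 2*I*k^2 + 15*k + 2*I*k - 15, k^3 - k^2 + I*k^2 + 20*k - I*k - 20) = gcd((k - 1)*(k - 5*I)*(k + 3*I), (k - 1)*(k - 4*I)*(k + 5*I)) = k - 1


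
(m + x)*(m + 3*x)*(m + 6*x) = m^3 + 10*m^2*x + 27*m*x^2 + 18*x^3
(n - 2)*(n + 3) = n^2 + n - 6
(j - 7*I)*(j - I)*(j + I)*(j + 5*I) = j^4 - 2*I*j^3 + 36*j^2 - 2*I*j + 35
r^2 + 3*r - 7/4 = (r - 1/2)*(r + 7/2)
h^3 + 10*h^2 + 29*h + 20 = (h + 1)*(h + 4)*(h + 5)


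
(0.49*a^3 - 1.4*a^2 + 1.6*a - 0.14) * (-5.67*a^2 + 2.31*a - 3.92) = -2.7783*a^5 + 9.0699*a^4 - 14.2268*a^3 + 9.9778*a^2 - 6.5954*a + 0.5488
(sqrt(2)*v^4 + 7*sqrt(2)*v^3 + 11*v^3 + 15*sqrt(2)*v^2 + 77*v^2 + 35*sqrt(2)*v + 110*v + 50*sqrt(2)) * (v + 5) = sqrt(2)*v^5 + 11*v^4 + 12*sqrt(2)*v^4 + 50*sqrt(2)*v^3 + 132*v^3 + 110*sqrt(2)*v^2 + 495*v^2 + 225*sqrt(2)*v + 550*v + 250*sqrt(2)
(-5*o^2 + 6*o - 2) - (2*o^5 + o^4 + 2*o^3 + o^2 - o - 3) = -2*o^5 - o^4 - 2*o^3 - 6*o^2 + 7*o + 1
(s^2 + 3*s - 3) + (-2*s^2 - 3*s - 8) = -s^2 - 11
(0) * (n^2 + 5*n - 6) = 0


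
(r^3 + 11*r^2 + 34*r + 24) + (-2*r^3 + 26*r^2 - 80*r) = -r^3 + 37*r^2 - 46*r + 24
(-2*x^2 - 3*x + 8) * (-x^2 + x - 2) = 2*x^4 + x^3 - 7*x^2 + 14*x - 16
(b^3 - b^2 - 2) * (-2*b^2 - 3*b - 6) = -2*b^5 - b^4 - 3*b^3 + 10*b^2 + 6*b + 12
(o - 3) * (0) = 0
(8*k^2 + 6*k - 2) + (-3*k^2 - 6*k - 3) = 5*k^2 - 5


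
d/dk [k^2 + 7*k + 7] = 2*k + 7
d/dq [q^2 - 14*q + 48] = 2*q - 14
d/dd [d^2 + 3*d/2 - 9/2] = 2*d + 3/2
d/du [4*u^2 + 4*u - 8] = 8*u + 4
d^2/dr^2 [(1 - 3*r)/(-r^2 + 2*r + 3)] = 2*((7 - 9*r)*(-r^2 + 2*r + 3) - 4*(r - 1)^2*(3*r - 1))/(-r^2 + 2*r + 3)^3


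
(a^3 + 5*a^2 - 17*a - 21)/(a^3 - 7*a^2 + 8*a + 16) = (a^2 + 4*a - 21)/(a^2 - 8*a + 16)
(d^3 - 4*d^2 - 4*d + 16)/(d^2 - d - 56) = (-d^3 + 4*d^2 + 4*d - 16)/(-d^2 + d + 56)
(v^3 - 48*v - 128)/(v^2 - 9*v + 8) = (v^2 + 8*v + 16)/(v - 1)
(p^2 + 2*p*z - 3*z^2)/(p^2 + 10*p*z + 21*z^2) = (p - z)/(p + 7*z)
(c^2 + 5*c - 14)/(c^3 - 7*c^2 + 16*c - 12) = (c + 7)/(c^2 - 5*c + 6)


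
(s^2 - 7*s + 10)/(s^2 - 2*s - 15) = (s - 2)/(s + 3)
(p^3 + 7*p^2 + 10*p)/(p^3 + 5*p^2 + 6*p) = (p + 5)/(p + 3)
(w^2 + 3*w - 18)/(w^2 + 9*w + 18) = (w - 3)/(w + 3)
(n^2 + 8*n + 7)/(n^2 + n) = (n + 7)/n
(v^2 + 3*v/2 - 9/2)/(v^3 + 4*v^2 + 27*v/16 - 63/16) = 8*(2*v - 3)/(16*v^2 + 16*v - 21)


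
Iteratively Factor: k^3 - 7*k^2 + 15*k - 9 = (k - 3)*(k^2 - 4*k + 3) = (k - 3)*(k - 1)*(k - 3)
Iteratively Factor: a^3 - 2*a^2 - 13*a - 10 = (a + 2)*(a^2 - 4*a - 5) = (a - 5)*(a + 2)*(a + 1)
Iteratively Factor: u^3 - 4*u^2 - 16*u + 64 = (u - 4)*(u^2 - 16) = (u - 4)*(u + 4)*(u - 4)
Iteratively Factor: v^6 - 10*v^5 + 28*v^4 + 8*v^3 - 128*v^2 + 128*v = (v - 2)*(v^5 - 8*v^4 + 12*v^3 + 32*v^2 - 64*v) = (v - 4)*(v - 2)*(v^4 - 4*v^3 - 4*v^2 + 16*v) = v*(v - 4)*(v - 2)*(v^3 - 4*v^2 - 4*v + 16) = v*(v - 4)^2*(v - 2)*(v^2 - 4) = v*(v - 4)^2*(v - 2)^2*(v + 2)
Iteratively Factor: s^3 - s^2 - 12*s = (s + 3)*(s^2 - 4*s) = s*(s + 3)*(s - 4)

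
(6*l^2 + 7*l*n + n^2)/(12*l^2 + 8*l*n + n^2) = (l + n)/(2*l + n)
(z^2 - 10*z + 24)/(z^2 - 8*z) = (z^2 - 10*z + 24)/(z*(z - 8))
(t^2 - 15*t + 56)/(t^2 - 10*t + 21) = (t - 8)/(t - 3)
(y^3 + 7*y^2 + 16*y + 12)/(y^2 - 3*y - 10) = (y^2 + 5*y + 6)/(y - 5)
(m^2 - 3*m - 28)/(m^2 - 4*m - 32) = (m - 7)/(m - 8)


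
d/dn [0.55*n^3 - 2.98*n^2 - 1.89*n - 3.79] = 1.65*n^2 - 5.96*n - 1.89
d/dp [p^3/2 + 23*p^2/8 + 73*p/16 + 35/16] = 3*p^2/2 + 23*p/4 + 73/16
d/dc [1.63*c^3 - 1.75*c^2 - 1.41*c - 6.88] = 4.89*c^2 - 3.5*c - 1.41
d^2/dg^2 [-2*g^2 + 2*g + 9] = -4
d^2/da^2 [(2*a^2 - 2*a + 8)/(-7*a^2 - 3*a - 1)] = 4*(70*a^3 - 567*a^2 - 273*a - 12)/(343*a^6 + 441*a^5 + 336*a^4 + 153*a^3 + 48*a^2 + 9*a + 1)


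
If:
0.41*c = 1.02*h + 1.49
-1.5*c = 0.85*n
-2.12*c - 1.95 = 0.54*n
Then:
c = -1.67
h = -2.13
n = 2.95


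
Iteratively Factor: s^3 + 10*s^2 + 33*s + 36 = (s + 3)*(s^2 + 7*s + 12) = (s + 3)*(s + 4)*(s + 3)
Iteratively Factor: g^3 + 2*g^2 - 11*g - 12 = (g - 3)*(g^2 + 5*g + 4) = (g - 3)*(g + 4)*(g + 1)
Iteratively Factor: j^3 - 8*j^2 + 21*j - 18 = (j - 2)*(j^2 - 6*j + 9) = (j - 3)*(j - 2)*(j - 3)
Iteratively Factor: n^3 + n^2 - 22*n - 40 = (n - 5)*(n^2 + 6*n + 8) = (n - 5)*(n + 2)*(n + 4)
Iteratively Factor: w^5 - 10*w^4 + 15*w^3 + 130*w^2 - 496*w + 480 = (w - 5)*(w^4 - 5*w^3 - 10*w^2 + 80*w - 96) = (w - 5)*(w - 4)*(w^3 - w^2 - 14*w + 24) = (w - 5)*(w - 4)*(w - 2)*(w^2 + w - 12) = (w - 5)*(w - 4)*(w - 3)*(w - 2)*(w + 4)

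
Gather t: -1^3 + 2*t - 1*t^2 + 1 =-t^2 + 2*t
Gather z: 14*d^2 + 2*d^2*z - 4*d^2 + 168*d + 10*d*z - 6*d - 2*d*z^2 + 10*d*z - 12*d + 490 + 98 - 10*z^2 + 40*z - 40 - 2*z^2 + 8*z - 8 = 10*d^2 + 150*d + z^2*(-2*d - 12) + z*(2*d^2 + 20*d + 48) + 540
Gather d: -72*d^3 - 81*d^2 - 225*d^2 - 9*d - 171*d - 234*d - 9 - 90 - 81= -72*d^3 - 306*d^2 - 414*d - 180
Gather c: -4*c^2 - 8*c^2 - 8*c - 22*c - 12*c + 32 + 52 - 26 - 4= -12*c^2 - 42*c + 54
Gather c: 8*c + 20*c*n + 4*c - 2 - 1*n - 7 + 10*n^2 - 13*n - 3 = c*(20*n + 12) + 10*n^2 - 14*n - 12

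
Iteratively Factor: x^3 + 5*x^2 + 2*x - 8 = (x - 1)*(x^2 + 6*x + 8) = (x - 1)*(x + 4)*(x + 2)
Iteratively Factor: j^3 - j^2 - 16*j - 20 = (j + 2)*(j^2 - 3*j - 10) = (j - 5)*(j + 2)*(j + 2)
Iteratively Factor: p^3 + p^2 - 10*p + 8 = (p - 1)*(p^2 + 2*p - 8) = (p - 1)*(p + 4)*(p - 2)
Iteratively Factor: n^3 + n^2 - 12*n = (n + 4)*(n^2 - 3*n) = n*(n + 4)*(n - 3)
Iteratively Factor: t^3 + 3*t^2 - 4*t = (t)*(t^2 + 3*t - 4) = t*(t + 4)*(t - 1)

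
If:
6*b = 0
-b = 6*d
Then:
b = 0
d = 0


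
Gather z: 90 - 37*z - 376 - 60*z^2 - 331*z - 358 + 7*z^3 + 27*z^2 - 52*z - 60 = 7*z^3 - 33*z^2 - 420*z - 704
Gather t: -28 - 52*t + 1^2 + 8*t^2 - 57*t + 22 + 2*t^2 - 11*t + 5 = 10*t^2 - 120*t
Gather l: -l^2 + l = -l^2 + l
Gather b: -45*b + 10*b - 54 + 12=-35*b - 42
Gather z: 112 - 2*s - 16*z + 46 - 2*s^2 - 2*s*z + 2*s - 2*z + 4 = -2*s^2 + z*(-2*s - 18) + 162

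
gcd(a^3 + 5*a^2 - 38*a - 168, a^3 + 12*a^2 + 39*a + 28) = a^2 + 11*a + 28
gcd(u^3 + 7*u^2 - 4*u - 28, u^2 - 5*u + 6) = u - 2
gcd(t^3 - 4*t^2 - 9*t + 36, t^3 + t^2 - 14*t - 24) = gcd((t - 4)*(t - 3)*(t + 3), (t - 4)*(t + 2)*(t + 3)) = t^2 - t - 12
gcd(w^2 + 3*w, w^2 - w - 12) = w + 3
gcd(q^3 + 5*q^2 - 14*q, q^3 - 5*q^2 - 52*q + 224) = q + 7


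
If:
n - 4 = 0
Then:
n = 4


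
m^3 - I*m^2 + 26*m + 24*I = (m - 6*I)*(m + I)*(m + 4*I)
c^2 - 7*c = c*(c - 7)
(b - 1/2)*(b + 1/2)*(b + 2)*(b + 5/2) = b^4 + 9*b^3/2 + 19*b^2/4 - 9*b/8 - 5/4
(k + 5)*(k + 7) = k^2 + 12*k + 35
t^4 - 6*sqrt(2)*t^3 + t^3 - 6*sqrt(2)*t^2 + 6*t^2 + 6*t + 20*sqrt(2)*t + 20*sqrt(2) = (t + 1)*(t - 5*sqrt(2))*(t - 2*sqrt(2))*(t + sqrt(2))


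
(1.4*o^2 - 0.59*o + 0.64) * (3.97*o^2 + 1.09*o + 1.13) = 5.558*o^4 - 0.8163*o^3 + 3.4797*o^2 + 0.0309000000000003*o + 0.7232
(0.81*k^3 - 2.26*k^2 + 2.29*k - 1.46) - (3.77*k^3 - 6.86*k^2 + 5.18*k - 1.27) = -2.96*k^3 + 4.6*k^2 - 2.89*k - 0.19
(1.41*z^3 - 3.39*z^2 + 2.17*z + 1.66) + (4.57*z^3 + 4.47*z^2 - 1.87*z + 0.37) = 5.98*z^3 + 1.08*z^2 + 0.3*z + 2.03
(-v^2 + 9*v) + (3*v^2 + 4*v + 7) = 2*v^2 + 13*v + 7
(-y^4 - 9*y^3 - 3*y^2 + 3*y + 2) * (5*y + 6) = -5*y^5 - 51*y^4 - 69*y^3 - 3*y^2 + 28*y + 12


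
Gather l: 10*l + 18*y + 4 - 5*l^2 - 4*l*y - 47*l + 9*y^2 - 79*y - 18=-5*l^2 + l*(-4*y - 37) + 9*y^2 - 61*y - 14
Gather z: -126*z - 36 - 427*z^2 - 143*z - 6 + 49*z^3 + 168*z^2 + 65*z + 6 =49*z^3 - 259*z^2 - 204*z - 36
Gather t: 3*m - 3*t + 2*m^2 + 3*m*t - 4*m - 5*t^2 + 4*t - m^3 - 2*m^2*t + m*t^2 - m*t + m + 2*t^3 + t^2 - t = -m^3 + 2*m^2 + 2*t^3 + t^2*(m - 4) + t*(-2*m^2 + 2*m)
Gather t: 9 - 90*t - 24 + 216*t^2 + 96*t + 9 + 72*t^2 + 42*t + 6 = 288*t^2 + 48*t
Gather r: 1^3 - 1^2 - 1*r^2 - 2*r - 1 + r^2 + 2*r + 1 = 0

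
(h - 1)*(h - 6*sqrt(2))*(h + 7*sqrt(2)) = h^3 - h^2 + sqrt(2)*h^2 - 84*h - sqrt(2)*h + 84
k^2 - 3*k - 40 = (k - 8)*(k + 5)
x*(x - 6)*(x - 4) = x^3 - 10*x^2 + 24*x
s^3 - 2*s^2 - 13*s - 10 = (s - 5)*(s + 1)*(s + 2)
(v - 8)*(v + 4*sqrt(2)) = v^2 - 8*v + 4*sqrt(2)*v - 32*sqrt(2)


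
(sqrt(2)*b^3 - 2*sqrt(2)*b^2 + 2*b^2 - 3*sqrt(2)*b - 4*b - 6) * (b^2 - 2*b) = sqrt(2)*b^5 - 4*sqrt(2)*b^4 + 2*b^4 - 8*b^3 + sqrt(2)*b^3 + 2*b^2 + 6*sqrt(2)*b^2 + 12*b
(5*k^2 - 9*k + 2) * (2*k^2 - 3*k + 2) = 10*k^4 - 33*k^3 + 41*k^2 - 24*k + 4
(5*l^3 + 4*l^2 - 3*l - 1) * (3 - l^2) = -5*l^5 - 4*l^4 + 18*l^3 + 13*l^2 - 9*l - 3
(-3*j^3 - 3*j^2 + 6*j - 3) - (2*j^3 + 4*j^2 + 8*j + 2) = -5*j^3 - 7*j^2 - 2*j - 5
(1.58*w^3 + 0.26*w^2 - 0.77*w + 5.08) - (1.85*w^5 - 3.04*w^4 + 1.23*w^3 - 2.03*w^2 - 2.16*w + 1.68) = -1.85*w^5 + 3.04*w^4 + 0.35*w^3 + 2.29*w^2 + 1.39*w + 3.4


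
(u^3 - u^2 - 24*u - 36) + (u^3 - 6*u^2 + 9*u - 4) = 2*u^3 - 7*u^2 - 15*u - 40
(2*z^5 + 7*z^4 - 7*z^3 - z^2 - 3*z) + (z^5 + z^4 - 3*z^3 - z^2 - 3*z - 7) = 3*z^5 + 8*z^4 - 10*z^3 - 2*z^2 - 6*z - 7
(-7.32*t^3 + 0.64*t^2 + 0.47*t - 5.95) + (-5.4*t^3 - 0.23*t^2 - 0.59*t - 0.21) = -12.72*t^3 + 0.41*t^2 - 0.12*t - 6.16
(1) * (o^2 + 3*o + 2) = o^2 + 3*o + 2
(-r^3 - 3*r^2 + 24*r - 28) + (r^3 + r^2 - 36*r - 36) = -2*r^2 - 12*r - 64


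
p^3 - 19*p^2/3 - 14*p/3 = p*(p - 7)*(p + 2/3)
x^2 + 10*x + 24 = (x + 4)*(x + 6)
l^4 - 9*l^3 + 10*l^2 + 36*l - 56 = (l - 7)*(l - 2)^2*(l + 2)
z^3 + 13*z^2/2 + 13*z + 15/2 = (z + 1)*(z + 5/2)*(z + 3)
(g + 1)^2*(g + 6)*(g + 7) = g^4 + 15*g^3 + 69*g^2 + 97*g + 42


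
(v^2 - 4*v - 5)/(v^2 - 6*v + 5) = (v + 1)/(v - 1)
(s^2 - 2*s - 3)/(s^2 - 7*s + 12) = (s + 1)/(s - 4)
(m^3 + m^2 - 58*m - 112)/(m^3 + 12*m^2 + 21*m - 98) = (m^2 - 6*m - 16)/(m^2 + 5*m - 14)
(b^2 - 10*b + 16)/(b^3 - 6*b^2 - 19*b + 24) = (b - 2)/(b^2 + 2*b - 3)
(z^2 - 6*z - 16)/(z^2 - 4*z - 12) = (z - 8)/(z - 6)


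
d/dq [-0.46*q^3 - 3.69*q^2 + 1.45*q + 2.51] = -1.38*q^2 - 7.38*q + 1.45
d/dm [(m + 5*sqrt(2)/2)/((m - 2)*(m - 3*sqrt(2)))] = (2*(m - 2)*(m - 3*sqrt(2)) - (m - 2)*(2*m + 5*sqrt(2)) - (m - 3*sqrt(2))*(2*m + 5*sqrt(2)))/(2*(m - 2)^2*(m - 3*sqrt(2))^2)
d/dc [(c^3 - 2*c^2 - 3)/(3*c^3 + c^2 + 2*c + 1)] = (7*c^4 + 4*c^3 + 26*c^2 + 2*c + 6)/(9*c^6 + 6*c^5 + 13*c^4 + 10*c^3 + 6*c^2 + 4*c + 1)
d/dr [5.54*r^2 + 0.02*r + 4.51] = 11.08*r + 0.02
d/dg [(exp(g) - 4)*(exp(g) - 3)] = (2*exp(g) - 7)*exp(g)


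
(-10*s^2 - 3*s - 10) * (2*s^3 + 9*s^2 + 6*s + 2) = -20*s^5 - 96*s^4 - 107*s^3 - 128*s^2 - 66*s - 20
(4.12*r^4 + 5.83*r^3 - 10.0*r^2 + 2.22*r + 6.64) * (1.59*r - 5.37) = 6.5508*r^5 - 12.8547*r^4 - 47.2071*r^3 + 57.2298*r^2 - 1.3638*r - 35.6568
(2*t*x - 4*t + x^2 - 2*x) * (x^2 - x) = 2*t*x^3 - 6*t*x^2 + 4*t*x + x^4 - 3*x^3 + 2*x^2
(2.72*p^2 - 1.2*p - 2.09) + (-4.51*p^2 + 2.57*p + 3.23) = -1.79*p^2 + 1.37*p + 1.14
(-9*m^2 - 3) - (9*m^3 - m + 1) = -9*m^3 - 9*m^2 + m - 4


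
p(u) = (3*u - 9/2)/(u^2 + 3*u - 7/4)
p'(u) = (-2*u - 3)*(3*u - 9/2)/(u^2 + 3*u - 7/4)^2 + 3/(u^2 + 3*u - 7/4)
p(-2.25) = 3.27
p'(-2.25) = -2.30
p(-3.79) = -12.76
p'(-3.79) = -44.55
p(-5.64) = -1.63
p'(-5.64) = -0.80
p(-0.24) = 2.16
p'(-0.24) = 1.02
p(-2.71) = 4.98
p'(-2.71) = -5.94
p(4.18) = 0.28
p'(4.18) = -0.01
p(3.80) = 0.29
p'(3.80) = -0.00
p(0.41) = 9.29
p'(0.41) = 92.35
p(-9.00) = -0.60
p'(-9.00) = -0.12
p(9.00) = 0.21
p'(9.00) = -0.01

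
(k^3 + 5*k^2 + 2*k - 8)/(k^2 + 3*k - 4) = k + 2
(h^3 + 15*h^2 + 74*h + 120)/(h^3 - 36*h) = (h^2 + 9*h + 20)/(h*(h - 6))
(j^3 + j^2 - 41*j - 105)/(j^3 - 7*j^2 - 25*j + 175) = (j + 3)/(j - 5)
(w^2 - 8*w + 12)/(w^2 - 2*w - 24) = (w - 2)/(w + 4)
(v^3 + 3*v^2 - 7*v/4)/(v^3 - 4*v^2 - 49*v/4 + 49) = v*(2*v - 1)/(2*v^2 - 15*v + 28)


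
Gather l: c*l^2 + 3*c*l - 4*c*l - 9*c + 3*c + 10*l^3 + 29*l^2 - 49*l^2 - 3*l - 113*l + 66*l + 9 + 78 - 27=-6*c + 10*l^3 + l^2*(c - 20) + l*(-c - 50) + 60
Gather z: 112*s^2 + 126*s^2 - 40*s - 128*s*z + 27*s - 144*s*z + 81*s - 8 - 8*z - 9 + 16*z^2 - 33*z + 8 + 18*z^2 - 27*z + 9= 238*s^2 + 68*s + 34*z^2 + z*(-272*s - 68)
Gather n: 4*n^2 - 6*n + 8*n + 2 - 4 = 4*n^2 + 2*n - 2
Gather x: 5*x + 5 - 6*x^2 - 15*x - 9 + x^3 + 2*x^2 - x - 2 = x^3 - 4*x^2 - 11*x - 6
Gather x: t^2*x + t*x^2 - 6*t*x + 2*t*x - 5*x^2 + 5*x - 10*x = x^2*(t - 5) + x*(t^2 - 4*t - 5)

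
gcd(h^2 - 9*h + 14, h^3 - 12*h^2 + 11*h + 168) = h - 7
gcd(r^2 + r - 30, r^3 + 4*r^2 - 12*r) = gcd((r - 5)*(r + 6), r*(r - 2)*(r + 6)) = r + 6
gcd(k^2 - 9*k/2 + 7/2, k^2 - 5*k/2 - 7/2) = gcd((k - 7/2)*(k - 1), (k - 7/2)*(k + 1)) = k - 7/2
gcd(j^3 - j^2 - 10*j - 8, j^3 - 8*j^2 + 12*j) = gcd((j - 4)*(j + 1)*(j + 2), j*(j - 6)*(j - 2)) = 1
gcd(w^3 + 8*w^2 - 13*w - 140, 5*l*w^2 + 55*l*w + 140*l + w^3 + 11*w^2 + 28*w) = w + 7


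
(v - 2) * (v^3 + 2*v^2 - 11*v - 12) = v^4 - 15*v^2 + 10*v + 24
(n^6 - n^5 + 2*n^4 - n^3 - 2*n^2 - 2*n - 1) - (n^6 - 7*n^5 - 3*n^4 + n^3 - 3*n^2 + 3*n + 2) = 6*n^5 + 5*n^4 - 2*n^3 + n^2 - 5*n - 3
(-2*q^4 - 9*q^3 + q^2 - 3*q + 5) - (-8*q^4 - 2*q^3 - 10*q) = 6*q^4 - 7*q^3 + q^2 + 7*q + 5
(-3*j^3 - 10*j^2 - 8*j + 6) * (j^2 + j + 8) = -3*j^5 - 13*j^4 - 42*j^3 - 82*j^2 - 58*j + 48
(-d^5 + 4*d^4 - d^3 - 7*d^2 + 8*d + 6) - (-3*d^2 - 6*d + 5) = -d^5 + 4*d^4 - d^3 - 4*d^2 + 14*d + 1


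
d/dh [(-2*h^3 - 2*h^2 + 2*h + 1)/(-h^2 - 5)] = 2*(h^4 + 16*h^2 + 11*h - 5)/(h^4 + 10*h^2 + 25)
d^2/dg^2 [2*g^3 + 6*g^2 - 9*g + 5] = 12*g + 12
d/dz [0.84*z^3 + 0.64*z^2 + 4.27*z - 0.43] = 2.52*z^2 + 1.28*z + 4.27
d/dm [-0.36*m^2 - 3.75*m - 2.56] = -0.72*m - 3.75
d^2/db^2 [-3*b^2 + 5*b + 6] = -6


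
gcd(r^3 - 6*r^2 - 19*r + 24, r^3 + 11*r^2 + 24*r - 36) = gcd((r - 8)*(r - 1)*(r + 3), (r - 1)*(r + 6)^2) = r - 1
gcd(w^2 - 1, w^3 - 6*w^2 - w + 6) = w^2 - 1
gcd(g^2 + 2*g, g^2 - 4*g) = g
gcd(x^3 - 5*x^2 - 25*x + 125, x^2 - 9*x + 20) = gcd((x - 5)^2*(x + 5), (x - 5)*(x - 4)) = x - 5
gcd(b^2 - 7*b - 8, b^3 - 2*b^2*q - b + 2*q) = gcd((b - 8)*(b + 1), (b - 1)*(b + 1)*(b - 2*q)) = b + 1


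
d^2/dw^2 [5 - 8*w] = 0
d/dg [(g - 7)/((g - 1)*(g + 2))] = (-g^2 + 14*g + 5)/(g^4 + 2*g^3 - 3*g^2 - 4*g + 4)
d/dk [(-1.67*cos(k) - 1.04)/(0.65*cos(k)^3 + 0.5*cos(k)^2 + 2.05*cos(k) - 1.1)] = -(2.171*cos(k)^3 + 2.863*cos(k)^2 + 1.04*cos(k) + 3.969)*sin(k)/(0.65*cos(k)^3 + 0.5*cos(k)^2 + 2.05*cos(k) - 1.1)^2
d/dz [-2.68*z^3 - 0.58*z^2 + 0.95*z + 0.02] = -8.04*z^2 - 1.16*z + 0.95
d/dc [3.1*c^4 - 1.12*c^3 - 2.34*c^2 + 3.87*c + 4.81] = 12.4*c^3 - 3.36*c^2 - 4.68*c + 3.87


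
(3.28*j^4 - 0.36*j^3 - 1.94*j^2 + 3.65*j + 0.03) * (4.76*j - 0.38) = 15.6128*j^5 - 2.96*j^4 - 9.0976*j^3 + 18.1112*j^2 - 1.2442*j - 0.0114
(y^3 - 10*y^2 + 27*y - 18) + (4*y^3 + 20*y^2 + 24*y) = 5*y^3 + 10*y^2 + 51*y - 18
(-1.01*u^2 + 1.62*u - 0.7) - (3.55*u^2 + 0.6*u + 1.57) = -4.56*u^2 + 1.02*u - 2.27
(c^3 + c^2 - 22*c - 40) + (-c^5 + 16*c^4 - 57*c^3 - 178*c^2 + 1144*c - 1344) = -c^5 + 16*c^4 - 56*c^3 - 177*c^2 + 1122*c - 1384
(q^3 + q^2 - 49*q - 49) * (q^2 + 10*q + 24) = q^5 + 11*q^4 - 15*q^3 - 515*q^2 - 1666*q - 1176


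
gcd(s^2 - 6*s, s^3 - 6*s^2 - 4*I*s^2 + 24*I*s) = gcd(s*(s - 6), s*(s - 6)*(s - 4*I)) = s^2 - 6*s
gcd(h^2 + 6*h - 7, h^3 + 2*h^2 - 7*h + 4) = h - 1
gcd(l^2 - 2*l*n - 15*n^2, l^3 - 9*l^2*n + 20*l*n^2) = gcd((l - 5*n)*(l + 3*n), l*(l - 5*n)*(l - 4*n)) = l - 5*n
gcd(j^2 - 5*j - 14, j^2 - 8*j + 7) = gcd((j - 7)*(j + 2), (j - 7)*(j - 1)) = j - 7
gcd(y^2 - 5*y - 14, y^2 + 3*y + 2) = y + 2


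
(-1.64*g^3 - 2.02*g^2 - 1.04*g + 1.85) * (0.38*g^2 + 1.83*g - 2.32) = -0.6232*g^5 - 3.7688*g^4 - 0.287000000000001*g^3 + 3.4862*g^2 + 5.7983*g - 4.292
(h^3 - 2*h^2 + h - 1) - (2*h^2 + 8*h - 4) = h^3 - 4*h^2 - 7*h + 3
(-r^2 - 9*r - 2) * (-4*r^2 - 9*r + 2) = 4*r^4 + 45*r^3 + 87*r^2 - 4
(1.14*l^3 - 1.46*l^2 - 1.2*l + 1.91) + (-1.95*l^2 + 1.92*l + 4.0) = 1.14*l^3 - 3.41*l^2 + 0.72*l + 5.91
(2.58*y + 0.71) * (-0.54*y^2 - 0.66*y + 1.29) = -1.3932*y^3 - 2.0862*y^2 + 2.8596*y + 0.9159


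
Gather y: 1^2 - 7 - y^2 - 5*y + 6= -y^2 - 5*y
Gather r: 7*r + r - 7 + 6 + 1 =8*r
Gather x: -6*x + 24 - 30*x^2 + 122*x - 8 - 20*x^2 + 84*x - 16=-50*x^2 + 200*x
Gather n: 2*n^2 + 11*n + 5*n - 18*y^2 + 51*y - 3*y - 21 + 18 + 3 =2*n^2 + 16*n - 18*y^2 + 48*y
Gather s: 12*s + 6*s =18*s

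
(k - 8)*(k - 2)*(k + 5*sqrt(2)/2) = k^3 - 10*k^2 + 5*sqrt(2)*k^2/2 - 25*sqrt(2)*k + 16*k + 40*sqrt(2)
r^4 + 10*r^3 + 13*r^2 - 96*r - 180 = (r - 3)*(r + 2)*(r + 5)*(r + 6)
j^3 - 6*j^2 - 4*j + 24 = (j - 6)*(j - 2)*(j + 2)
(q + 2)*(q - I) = q^2 + 2*q - I*q - 2*I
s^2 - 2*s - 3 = (s - 3)*(s + 1)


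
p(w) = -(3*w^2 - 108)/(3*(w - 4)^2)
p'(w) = -2*w/(w - 4)^2 + 2*(3*w^2 - 108)/(3*(w - 4)^3) = 8*w/(w - 4)^3 - 72/(w - 4)^3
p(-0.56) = 1.72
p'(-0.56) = 0.81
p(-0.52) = 1.75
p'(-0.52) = 0.82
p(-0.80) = 1.53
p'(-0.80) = 0.71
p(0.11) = 2.38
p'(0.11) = 1.21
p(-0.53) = 1.74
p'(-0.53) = 0.82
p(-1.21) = 1.27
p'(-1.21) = 0.58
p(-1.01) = 1.39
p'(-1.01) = 0.64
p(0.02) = 2.27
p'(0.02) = 1.14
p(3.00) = 27.00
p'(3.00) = 48.00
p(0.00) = 2.25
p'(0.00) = 1.12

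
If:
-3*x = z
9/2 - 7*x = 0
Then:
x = 9/14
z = -27/14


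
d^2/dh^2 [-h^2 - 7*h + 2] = -2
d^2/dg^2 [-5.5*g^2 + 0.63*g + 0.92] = -11.0000000000000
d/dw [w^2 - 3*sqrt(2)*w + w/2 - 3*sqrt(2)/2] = 2*w - 3*sqrt(2) + 1/2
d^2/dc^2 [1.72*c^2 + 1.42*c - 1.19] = 3.44000000000000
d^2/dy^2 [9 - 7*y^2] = -14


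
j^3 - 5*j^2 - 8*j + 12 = (j - 6)*(j - 1)*(j + 2)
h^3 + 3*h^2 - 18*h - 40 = (h - 4)*(h + 2)*(h + 5)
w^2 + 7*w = w*(w + 7)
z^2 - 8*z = z*(z - 8)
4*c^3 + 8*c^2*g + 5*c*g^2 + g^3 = (c + g)*(2*c + g)^2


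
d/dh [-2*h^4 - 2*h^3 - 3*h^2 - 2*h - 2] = -8*h^3 - 6*h^2 - 6*h - 2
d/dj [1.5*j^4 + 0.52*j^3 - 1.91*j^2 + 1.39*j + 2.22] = 6.0*j^3 + 1.56*j^2 - 3.82*j + 1.39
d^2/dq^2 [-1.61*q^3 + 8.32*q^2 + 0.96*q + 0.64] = 16.64 - 9.66*q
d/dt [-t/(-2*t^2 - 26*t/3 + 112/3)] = 3*(-3*t^2 - 56)/(2*(9*t^4 + 78*t^3 - 167*t^2 - 1456*t + 3136))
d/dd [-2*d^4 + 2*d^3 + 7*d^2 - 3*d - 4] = -8*d^3 + 6*d^2 + 14*d - 3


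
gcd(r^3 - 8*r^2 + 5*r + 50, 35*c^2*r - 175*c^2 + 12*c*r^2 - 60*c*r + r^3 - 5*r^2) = r - 5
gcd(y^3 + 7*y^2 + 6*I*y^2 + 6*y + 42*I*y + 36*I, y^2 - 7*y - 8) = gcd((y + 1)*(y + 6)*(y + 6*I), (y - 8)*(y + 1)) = y + 1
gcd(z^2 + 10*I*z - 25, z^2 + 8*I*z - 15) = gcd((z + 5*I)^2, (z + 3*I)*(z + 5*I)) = z + 5*I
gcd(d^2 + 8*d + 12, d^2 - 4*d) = 1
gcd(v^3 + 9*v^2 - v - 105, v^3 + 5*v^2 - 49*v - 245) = v^2 + 12*v + 35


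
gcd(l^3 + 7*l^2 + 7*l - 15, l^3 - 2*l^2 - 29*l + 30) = l^2 + 4*l - 5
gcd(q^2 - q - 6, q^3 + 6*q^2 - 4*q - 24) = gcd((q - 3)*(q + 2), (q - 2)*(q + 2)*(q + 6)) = q + 2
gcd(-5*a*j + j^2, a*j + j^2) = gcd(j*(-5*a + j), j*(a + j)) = j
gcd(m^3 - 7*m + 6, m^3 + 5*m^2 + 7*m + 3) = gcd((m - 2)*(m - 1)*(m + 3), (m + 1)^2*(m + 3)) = m + 3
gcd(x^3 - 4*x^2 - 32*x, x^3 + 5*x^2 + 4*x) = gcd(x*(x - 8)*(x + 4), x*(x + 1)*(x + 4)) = x^2 + 4*x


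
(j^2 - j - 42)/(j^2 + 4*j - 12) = (j - 7)/(j - 2)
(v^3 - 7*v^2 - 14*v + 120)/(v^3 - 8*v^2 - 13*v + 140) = (v - 6)/(v - 7)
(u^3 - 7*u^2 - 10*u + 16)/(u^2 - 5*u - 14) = (u^2 - 9*u + 8)/(u - 7)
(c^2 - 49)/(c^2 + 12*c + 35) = (c - 7)/(c + 5)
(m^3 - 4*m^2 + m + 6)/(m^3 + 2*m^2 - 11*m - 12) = (m - 2)/(m + 4)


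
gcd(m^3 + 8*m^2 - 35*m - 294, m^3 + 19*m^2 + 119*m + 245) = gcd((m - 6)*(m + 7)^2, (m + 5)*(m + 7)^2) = m^2 + 14*m + 49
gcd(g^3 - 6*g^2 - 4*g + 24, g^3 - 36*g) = g - 6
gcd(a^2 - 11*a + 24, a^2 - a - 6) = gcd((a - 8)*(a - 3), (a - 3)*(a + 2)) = a - 3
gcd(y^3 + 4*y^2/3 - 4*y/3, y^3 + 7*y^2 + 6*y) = y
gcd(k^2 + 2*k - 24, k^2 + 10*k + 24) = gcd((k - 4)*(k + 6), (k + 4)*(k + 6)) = k + 6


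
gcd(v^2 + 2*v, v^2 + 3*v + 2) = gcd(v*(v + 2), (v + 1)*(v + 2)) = v + 2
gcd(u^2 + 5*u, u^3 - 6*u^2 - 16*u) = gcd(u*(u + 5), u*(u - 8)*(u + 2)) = u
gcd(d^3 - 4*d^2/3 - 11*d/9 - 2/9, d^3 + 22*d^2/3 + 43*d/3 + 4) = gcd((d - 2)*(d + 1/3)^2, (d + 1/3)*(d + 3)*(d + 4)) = d + 1/3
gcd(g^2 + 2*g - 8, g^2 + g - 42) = 1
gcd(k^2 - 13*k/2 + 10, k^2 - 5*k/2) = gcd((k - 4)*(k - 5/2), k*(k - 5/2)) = k - 5/2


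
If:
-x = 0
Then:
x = 0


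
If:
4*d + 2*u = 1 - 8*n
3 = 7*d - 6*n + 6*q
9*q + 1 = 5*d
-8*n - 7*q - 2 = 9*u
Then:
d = 137/374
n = 133/6732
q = 311/3366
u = -1049/3366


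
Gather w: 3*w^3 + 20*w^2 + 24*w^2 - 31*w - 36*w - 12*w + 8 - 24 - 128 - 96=3*w^3 + 44*w^2 - 79*w - 240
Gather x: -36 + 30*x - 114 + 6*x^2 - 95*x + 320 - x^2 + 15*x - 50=5*x^2 - 50*x + 120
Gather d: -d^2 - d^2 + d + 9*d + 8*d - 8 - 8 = -2*d^2 + 18*d - 16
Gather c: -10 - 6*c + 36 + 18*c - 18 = 12*c + 8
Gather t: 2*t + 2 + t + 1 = 3*t + 3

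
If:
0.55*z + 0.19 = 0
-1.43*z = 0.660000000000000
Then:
No Solution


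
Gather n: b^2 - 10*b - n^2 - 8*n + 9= b^2 - 10*b - n^2 - 8*n + 9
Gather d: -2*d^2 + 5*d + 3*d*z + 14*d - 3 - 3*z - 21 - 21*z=-2*d^2 + d*(3*z + 19) - 24*z - 24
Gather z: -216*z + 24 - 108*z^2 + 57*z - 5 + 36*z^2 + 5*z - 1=-72*z^2 - 154*z + 18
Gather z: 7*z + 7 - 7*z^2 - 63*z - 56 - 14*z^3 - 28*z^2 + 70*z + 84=-14*z^3 - 35*z^2 + 14*z + 35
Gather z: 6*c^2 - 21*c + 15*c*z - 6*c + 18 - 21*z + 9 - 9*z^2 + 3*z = 6*c^2 - 27*c - 9*z^2 + z*(15*c - 18) + 27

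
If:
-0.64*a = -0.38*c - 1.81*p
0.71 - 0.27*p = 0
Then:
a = 0.59375*c + 7.4369212962963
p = 2.63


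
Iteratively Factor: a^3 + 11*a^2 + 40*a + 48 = (a + 3)*(a^2 + 8*a + 16) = (a + 3)*(a + 4)*(a + 4)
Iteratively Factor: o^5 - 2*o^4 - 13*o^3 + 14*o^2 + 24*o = (o - 4)*(o^4 + 2*o^3 - 5*o^2 - 6*o) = (o - 4)*(o - 2)*(o^3 + 4*o^2 + 3*o) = (o - 4)*(o - 2)*(o + 3)*(o^2 + o) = (o - 4)*(o - 2)*(o + 1)*(o + 3)*(o)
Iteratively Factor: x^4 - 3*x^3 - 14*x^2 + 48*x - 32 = (x - 2)*(x^3 - x^2 - 16*x + 16) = (x - 2)*(x + 4)*(x^2 - 5*x + 4) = (x - 4)*(x - 2)*(x + 4)*(x - 1)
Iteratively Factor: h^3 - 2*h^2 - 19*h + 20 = (h - 5)*(h^2 + 3*h - 4) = (h - 5)*(h - 1)*(h + 4)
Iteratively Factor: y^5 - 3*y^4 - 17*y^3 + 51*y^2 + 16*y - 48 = (y + 4)*(y^4 - 7*y^3 + 11*y^2 + 7*y - 12) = (y + 1)*(y + 4)*(y^3 - 8*y^2 + 19*y - 12) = (y - 3)*(y + 1)*(y + 4)*(y^2 - 5*y + 4) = (y - 4)*(y - 3)*(y + 1)*(y + 4)*(y - 1)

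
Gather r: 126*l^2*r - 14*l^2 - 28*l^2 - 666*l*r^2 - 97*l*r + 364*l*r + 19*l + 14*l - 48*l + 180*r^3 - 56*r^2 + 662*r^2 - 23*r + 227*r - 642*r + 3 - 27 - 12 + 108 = -42*l^2 - 15*l + 180*r^3 + r^2*(606 - 666*l) + r*(126*l^2 + 267*l - 438) + 72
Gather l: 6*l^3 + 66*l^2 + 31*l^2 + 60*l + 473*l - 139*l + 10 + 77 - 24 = 6*l^3 + 97*l^2 + 394*l + 63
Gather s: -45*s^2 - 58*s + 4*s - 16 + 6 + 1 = -45*s^2 - 54*s - 9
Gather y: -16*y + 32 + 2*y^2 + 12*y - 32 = 2*y^2 - 4*y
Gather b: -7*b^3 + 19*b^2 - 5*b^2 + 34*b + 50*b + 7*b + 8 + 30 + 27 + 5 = -7*b^3 + 14*b^2 + 91*b + 70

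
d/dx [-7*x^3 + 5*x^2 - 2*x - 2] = -21*x^2 + 10*x - 2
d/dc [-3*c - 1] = -3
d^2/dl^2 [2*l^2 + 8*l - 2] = 4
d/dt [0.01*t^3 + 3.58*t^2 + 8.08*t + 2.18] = 0.03*t^2 + 7.16*t + 8.08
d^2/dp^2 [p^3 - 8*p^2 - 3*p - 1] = 6*p - 16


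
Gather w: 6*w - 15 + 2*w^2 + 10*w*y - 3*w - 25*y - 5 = 2*w^2 + w*(10*y + 3) - 25*y - 20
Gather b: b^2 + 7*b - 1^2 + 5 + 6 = b^2 + 7*b + 10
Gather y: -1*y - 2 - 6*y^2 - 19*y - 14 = -6*y^2 - 20*y - 16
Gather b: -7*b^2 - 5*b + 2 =-7*b^2 - 5*b + 2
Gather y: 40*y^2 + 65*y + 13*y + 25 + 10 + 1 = 40*y^2 + 78*y + 36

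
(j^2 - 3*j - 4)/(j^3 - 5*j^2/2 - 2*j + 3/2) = 2*(j - 4)/(2*j^2 - 7*j + 3)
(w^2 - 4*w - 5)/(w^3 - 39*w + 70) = (w + 1)/(w^2 + 5*w - 14)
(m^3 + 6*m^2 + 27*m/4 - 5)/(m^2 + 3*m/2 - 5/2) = (m^2 + 7*m/2 - 2)/(m - 1)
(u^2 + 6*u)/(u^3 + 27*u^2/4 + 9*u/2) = 4/(4*u + 3)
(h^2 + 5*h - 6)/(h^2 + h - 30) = (h - 1)/(h - 5)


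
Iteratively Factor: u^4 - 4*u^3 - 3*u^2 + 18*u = (u - 3)*(u^3 - u^2 - 6*u) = u*(u - 3)*(u^2 - u - 6) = u*(u - 3)^2*(u + 2)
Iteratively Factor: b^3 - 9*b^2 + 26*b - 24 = (b - 4)*(b^2 - 5*b + 6) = (b - 4)*(b - 3)*(b - 2)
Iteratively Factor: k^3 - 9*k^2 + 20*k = (k)*(k^2 - 9*k + 20) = k*(k - 4)*(k - 5)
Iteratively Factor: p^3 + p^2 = (p + 1)*(p^2) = p*(p + 1)*(p)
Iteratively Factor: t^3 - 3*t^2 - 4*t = (t + 1)*(t^2 - 4*t) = (t - 4)*(t + 1)*(t)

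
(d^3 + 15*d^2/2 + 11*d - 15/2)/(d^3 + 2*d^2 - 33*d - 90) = (d - 1/2)/(d - 6)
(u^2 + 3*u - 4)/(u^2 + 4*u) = (u - 1)/u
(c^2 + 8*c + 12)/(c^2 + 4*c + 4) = (c + 6)/(c + 2)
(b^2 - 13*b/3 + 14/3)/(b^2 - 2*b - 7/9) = 3*(b - 2)/(3*b + 1)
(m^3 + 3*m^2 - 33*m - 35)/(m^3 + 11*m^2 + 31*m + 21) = (m - 5)/(m + 3)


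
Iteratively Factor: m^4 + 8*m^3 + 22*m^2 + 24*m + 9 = (m + 1)*(m^3 + 7*m^2 + 15*m + 9) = (m + 1)^2*(m^2 + 6*m + 9) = (m + 1)^2*(m + 3)*(m + 3)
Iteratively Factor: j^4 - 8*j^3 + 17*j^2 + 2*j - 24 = (j - 2)*(j^3 - 6*j^2 + 5*j + 12) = (j - 2)*(j + 1)*(j^2 - 7*j + 12) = (j - 4)*(j - 2)*(j + 1)*(j - 3)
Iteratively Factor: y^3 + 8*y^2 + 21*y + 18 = (y + 3)*(y^2 + 5*y + 6) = (y + 3)^2*(y + 2)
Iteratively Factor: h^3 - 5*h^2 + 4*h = (h - 4)*(h^2 - h) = (h - 4)*(h - 1)*(h)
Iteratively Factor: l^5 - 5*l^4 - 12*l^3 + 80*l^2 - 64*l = (l - 1)*(l^4 - 4*l^3 - 16*l^2 + 64*l) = (l - 4)*(l - 1)*(l^3 - 16*l) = l*(l - 4)*(l - 1)*(l^2 - 16) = l*(l - 4)*(l - 1)*(l + 4)*(l - 4)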